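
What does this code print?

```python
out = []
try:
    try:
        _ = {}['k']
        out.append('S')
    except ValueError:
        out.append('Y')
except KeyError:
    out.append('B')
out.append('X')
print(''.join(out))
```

Execution trace: 'B' (outer except KeyError) → 'X' (after the try/except). Output: BX

Answer: BX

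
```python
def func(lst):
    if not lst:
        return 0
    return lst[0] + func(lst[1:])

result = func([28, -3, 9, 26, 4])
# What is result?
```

28 + (-3) + 9 + 26 + 4 + 0 = 64

Answer: 64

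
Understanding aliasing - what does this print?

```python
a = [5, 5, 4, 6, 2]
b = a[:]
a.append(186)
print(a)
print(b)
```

Key concept: slice [:] creates copy.
Step by step:
`a = [5, 5, 4, 6, 2]` → a = [5, 5, 4, 6, 2]
`b = a[:]` → b = [5, 5, 4, 6, 2]
`a.append(186)` → a = [5, 5, 4, 6, 2, 186]
`print(a)` → prints [5, 5, 4, 6, 2, 186]
`print(b)` → prints [5, 5, 4, 6, 2]

Answer:
[5, 5, 4, 6, 2, 186]
[5, 5, 4, 6, 2]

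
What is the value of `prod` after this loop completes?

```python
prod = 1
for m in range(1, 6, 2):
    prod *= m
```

Product of 1, 3, 5, ... up to 5
`prod` takes the values: 1 → 3 → 15

Answer: 15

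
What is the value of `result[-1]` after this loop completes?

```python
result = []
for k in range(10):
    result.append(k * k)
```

Last element of squares 0 to 9
`result` takes the values: [] → [0] → [0, 1] → [0, 1, 4] → [0, 1, 4, 9] → [0, 1, 4, 9, 16] → [0, 1, 4, 9, 16, 25] → [0, 1, 4, 9, 16, 25, 36] → [0, 1, 4, 9, 16, 25, 36, 49] → [0, 1, 4, 9, 16, 25, 36, 49, 64] → [0, 1, 4, 9, 16, 25, 36, 49, 64, 81]
So `result[-1]` = 81

Answer: 81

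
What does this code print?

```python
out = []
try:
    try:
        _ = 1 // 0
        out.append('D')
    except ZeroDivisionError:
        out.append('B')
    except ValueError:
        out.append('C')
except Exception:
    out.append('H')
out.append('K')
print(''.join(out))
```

Execution trace: 'B' (inner except ZeroDivisionError) → 'K' (after the try/except). Output: BK

Answer: BK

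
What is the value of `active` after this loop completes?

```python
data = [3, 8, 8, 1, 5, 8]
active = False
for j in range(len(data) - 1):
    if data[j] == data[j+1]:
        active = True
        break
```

Check consecutive duplicates in [3, 8, 8, 1, 5, 8]
`active` takes the values: False → True

Answer: True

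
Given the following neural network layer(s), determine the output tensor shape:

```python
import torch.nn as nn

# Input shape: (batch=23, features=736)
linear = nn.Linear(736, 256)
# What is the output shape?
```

Input: (23, 736) -> Output: (23, 256)

Answer: (23, 256)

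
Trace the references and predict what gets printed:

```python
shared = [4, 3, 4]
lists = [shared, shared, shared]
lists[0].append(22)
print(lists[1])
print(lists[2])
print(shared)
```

Key concept: list of same reference.
Step by step:
`shared = [4, 3, 4]` → shared = [4, 3, 4]
`lists = [shared, shared, shared]` → lists = [[4, 3, 4], [4, 3, 4], [4, 3, 4]]
`lists[0].append(22)` → shared = [4, 3, 4, 22]; lists = [[4, 3, 4, 22], [4, 3, 4, 22], [4, 3, 4, 22]]
`print(lists[1])` → prints [4, 3, 4, 22]
`print(lists[2])` → prints [4, 3, 4, 22]
`print(shared)` → prints [4, 3, 4, 22]

Answer:
[4, 3, 4, 22]
[4, 3, 4, 22]
[4, 3, 4, 22]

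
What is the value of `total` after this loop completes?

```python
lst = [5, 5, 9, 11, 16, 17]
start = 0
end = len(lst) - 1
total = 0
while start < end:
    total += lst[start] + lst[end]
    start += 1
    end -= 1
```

Sum of pairs from ends
`total` takes the values: 0 → 22 → 43 → 63

Answer: 63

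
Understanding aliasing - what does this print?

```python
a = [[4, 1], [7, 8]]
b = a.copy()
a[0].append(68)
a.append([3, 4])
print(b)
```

Key concept: shallow copy with nested lists.
Step by step:
`a = [[4, 1], [7, 8]]` → a = [[4, 1], [7, 8]]
`b = a.copy()` → b = [[4, 1], [7, 8]]
`a[0].append(68)` → a = [[4, 1, 68], [7, 8]]; b = [[4, 1, 68], [7, 8]]
`a.append([3, 4])` → a = [[4, 1, 68], [7, 8], [3, 4]]
`print(b)` → prints [[4, 1, 68], [7, 8]]

Answer: [[4, 1, 68], [7, 8]]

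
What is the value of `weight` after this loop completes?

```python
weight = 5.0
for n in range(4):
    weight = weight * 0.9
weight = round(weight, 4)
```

Exponential decay: 5.0 * 0.9^4
`weight` takes the values: 5.0 → 4.5 → 4.05 → 3.645 → 3.2805

Answer: 3.2805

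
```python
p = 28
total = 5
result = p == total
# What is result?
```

Trace:
`p = 28` → p = 28
`total = 5` → total = 5
`result = p == total` → result = False
So result = False

Answer: False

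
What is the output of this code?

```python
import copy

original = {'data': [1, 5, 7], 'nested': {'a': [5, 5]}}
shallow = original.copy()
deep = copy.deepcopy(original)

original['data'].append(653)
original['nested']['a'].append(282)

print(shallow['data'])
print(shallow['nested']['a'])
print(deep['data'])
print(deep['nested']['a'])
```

Key concept: comparing shallow vs deep copy.
Step by step:
`original = {'data': [1, 5, 7], 'nested': {'a': [5, 5]}}` → original = {'data': [1, 5, 7], 'nested': {'a': [5, 5]}}
`shallow = original.copy()` → shallow = {'data': [1, 5, 7], 'nested': {'a': [5, 5]}}
`deep = copy.deepcopy(original)` → deep = {'data': [1, 5, 7], 'nested': {'a': [5, 5]}}
`original['data'].append(653)` → original = {'data': [1, 5, 7, 653], 'nested': {'a': [5, 5]}}; shallow = {'data': [1, 5, 7, 653], 'nested': {'a': [5, 5]}}
`original['nested']['a'].append(282)` → original = {'data': [1, 5, 7, 653], 'nested': {'a': [5, 5, 282]}}; shallow = {'data': [1, 5, 7, 653], 'nested': {'a': [5, 5, 282]}}
`print(shallow['data'])` → prints [1, 5, 7, 653]
`print(shallow['nested']['a'])` → prints [5, 5, 282]
`print(deep['data'])` → prints [1, 5, 7]
`print(deep['nested']['a'])` → prints [5, 5]

Answer:
[1, 5, 7, 653]
[5, 5, 282]
[1, 5, 7]
[5, 5]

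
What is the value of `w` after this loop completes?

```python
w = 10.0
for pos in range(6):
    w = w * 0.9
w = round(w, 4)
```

Exponential decay: 10.0 * 0.9^6
`w` takes the values: 10.0 → 9.0 → 8.1 → 7.29 → 6.561 → 5.9049 → 5.31441 → 5.3144

Answer: 5.3144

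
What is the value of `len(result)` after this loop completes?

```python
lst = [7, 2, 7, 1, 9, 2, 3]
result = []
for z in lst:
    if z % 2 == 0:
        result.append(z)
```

Count even numbers in [7, 2, 7, 1, 9, 2, 3]
`result` takes the values: [] → [2] → [2, 2]
So `len(result)` = 2

Answer: 2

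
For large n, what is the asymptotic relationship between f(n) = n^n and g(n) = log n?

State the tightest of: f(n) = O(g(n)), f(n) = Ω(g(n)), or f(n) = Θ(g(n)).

n^n vs log n: f(n) = Ω(g(n)) but not O(g(n)) — n^n grows strictly faster than log n.

Answer: f(n) = Ω(g(n)) but not O(g(n)) — n^n grows strictly faster than log n.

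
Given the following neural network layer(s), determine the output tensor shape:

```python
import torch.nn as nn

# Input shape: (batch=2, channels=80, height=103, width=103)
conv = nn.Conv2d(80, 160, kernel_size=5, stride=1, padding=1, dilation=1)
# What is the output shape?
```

Input: (2, 80, 103, 103) -> Output: (2, 160, 101, 101)

Answer: (2, 160, 101, 101)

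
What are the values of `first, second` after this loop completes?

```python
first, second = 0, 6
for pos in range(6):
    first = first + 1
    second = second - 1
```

first goes 0→6, second goes 6→0
`first, second` takes the values: (0, 6) → (1, 6) → (1, 5) → (2, 5) → (2, 4) → (3, 4) → (3, 3) → (4, 3) → (4, 2) → (5, 2) → (5, 1) → (6, 1) → (6, 0)

Answer: 6, 0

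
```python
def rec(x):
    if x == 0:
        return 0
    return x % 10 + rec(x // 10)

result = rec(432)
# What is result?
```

Sum of digits of 432: 2 + 3 + 4 = 9

Answer: 9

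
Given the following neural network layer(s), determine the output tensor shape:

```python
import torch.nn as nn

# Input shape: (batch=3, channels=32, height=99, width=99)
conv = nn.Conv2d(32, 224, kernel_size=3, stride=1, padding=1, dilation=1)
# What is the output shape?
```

Input: (3, 32, 99, 99) -> Output: (3, 224, 99, 99)

Answer: (3, 224, 99, 99)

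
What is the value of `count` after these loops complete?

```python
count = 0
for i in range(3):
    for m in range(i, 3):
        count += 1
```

Upper triangle: 3 + 2 + ... + 1
`count` takes the values: 0 → 1 → 2 → 3 → 4 → 5 → 6

Answer: 6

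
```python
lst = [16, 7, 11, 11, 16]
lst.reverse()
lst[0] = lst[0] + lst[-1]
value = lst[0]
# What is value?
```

Trace:
`lst = [16, 7, 11, 11, 16]` → lst = [16, 7, 11, 11, 16]
`lst.reverse()` → lst = [16, 11, 11, 7, 16]
`lst[0] = lst[0] + lst[-1]` → lst = [32, 11, 11, 7, 16]
`value = lst[0]` → value = 32
So value = 32

Answer: 32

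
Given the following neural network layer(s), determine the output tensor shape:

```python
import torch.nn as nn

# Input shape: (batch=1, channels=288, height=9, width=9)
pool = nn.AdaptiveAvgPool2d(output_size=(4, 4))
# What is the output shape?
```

Input: (1, 288, 9, 9) -> Output: (1, 288, 4, 4)

Answer: (1, 288, 4, 4)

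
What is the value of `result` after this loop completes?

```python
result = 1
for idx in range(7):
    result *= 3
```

3^7 = 2187
`result` takes the values: 1 → 3 → 9 → 27 → 81 → 243 → 729 → 2187

Answer: 2187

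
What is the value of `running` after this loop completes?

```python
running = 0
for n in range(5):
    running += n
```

Sum of 0 to 4 = 10
`running` takes the values: 0 → 1 → 3 → 6 → 10

Answer: 10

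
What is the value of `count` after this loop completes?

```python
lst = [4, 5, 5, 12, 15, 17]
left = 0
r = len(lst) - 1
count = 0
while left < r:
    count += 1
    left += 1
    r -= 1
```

Iterations until pointers meet (list length 6)
`count` takes the values: 0 → 1 → 2 → 3

Answer: 3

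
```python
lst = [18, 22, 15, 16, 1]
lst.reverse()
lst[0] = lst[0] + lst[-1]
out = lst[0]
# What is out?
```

Trace:
`lst = [18, 22, 15, 16, 1]` → lst = [18, 22, 15, 16, 1]
`lst.reverse()` → lst = [1, 16, 15, 22, 18]
`lst[0] = lst[0] + lst[-1]` → lst = [19, 16, 15, 22, 18]
`out = lst[0]` → out = 19
So out = 19

Answer: 19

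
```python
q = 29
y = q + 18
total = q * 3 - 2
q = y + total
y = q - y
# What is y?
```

Trace:
`q = 29` → q = 29
`y = q + 18` → y = 47
`total = q * 3 - 2` → total = 85
`q = y + total` → q = 132
`y = q - y` → y = 85
So y = 85

Answer: 85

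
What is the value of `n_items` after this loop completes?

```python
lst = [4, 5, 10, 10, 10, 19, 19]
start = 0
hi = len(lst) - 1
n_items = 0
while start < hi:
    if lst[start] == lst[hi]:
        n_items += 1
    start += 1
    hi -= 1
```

Count matching pairs from ends
`n_items` takes the values: 0 → 1

Answer: 1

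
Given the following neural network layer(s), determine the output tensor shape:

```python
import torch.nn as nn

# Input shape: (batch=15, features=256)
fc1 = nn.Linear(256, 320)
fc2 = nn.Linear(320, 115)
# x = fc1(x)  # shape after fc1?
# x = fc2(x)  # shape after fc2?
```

Input: (15, 256) -> after fc1: (15, 320) -> Output: (15, 115)

Answer: (15, 115)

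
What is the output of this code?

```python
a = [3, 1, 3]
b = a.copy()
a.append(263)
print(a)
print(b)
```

Key concept: list.copy() creates independent copy.
Step by step:
`a = [3, 1, 3]` → a = [3, 1, 3]
`b = a.copy()` → b = [3, 1, 3]
`a.append(263)` → a = [3, 1, 3, 263]
`print(a)` → prints [3, 1, 3, 263]
`print(b)` → prints [3, 1, 3]

Answer:
[3, 1, 3, 263]
[3, 1, 3]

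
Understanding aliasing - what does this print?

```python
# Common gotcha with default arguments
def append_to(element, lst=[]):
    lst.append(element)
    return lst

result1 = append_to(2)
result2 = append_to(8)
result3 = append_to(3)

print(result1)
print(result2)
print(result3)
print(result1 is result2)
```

Key concept: mutable default argument gotcha.
Step by step:
`result1 = append_to(2)` → result1 = [2]
`result2 = append_to(8)` → result1 = [2, 8] (same object as result2); result2 = [2, 8] (same object as result1)
`result3 = append_to(3)` → result1 = [2, 8, 3] (same object as result2, result3); result2 = [2, 8, 3] (same object as result1, result3); result3 = [2, 8, 3] (same object as result1, result2)
`print(result1)` → prints [2, 8, 3]
`print(result2)` → prints [2, 8, 3]
`print(result3)` → prints [2, 8, 3]
`print(result1 is result2)` → prints True

Answer:
[2, 8, 3]
[2, 8, 3]
[2, 8, 3]
True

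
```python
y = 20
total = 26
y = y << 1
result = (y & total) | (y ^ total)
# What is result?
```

Trace:
`y = 20` → y = 20
`total = 26` → total = 26
`y = y << 1` → y = 40
`result = (y & total) | (y ^ total)` → result = 58
So result = 58

Answer: 58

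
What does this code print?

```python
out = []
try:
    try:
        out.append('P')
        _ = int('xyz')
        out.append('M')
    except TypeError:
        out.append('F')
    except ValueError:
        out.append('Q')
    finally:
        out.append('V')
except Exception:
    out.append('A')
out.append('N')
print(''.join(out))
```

Execution trace: 'P' (inner try body) → 'Q' (inner except ValueError) → 'V' (inner finally) → 'N' (after the try/except). Output: PQVN

Answer: PQVN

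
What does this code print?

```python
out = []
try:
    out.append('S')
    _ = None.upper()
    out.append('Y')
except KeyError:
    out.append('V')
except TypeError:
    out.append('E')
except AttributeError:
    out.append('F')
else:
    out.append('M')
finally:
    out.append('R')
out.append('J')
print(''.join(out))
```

Execution trace: 'S' (try body) → 'F' (except AttributeError) → 'R' (finally) → 'J' (after the try/except). Output: SFRJ

Answer: SFRJ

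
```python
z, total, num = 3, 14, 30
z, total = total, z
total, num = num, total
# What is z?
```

Trace:
`z, total, num = 3, 14, 30` → z = 3; total = 14; num = 30
`z, total = total, z` → z = 14; total = 3
`total, num = num, total` → total = 30; num = 3
So z = 14

Answer: 14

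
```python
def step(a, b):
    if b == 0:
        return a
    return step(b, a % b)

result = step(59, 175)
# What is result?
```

step(59, 175) -> step(175, 59) -> step(59, 57) -> step(57, 2) -> step(2, 1) -> step(1, 0) -> 1

Answer: 1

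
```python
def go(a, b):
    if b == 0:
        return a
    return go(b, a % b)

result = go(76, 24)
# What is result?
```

go(76, 24) -> go(24, 4) -> go(4, 0) -> 4

Answer: 4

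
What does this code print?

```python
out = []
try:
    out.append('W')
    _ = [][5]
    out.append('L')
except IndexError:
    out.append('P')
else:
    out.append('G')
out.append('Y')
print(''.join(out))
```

Execution trace: 'W' (try body) → 'P' (except IndexError) → 'Y' (after the try/except). Output: WPY

Answer: WPY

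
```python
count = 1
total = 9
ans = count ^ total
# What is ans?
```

Trace:
`count = 1` → count = 1
`total = 9` → total = 9
`ans = count ^ total` → ans = 8
So ans = 8

Answer: 8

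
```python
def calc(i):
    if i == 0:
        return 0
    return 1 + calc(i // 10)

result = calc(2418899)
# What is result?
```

Count of digits of 2418899: 7

Answer: 7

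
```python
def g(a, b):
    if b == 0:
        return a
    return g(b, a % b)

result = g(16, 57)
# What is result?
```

g(16, 57) -> g(57, 16) -> g(16, 9) -> g(9, 7) -> g(7, 2) -> g(2, 1) -> g(1, 0) -> 1

Answer: 1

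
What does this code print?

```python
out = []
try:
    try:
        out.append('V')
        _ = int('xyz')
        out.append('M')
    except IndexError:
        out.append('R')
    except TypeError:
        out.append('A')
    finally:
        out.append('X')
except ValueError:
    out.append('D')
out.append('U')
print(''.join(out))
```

Execution trace: 'V' (try body) → 'X' (finally) → 'D' (outer except ValueError) → 'U' (after the try/except). Output: VXDU

Answer: VXDU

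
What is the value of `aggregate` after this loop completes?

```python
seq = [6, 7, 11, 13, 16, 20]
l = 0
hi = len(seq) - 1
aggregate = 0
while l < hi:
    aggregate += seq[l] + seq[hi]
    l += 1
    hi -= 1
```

Sum of pairs from ends
`aggregate` takes the values: 0 → 26 → 49 → 73

Answer: 73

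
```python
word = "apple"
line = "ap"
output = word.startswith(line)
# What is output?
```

Trace:
`word = "apple"` → word = 'apple'
`line = "ap"` → line = 'ap'
`output = word.startswith(line)` → output = True
So output = True

Answer: True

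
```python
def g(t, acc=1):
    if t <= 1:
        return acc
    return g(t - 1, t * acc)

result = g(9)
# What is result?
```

Accumulator trace (n, acc): (9, 1) -> (8, 9) -> (7, 72) -> (6, 504) -> (5, 3024) -> (4, 15120) -> (3, 60480) -> (2, 181440) -> (1, 362880) -> return 362880

Answer: 362880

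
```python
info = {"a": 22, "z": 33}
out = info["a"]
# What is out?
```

Trace:
`info = {"a": 22, "z": 33}` → info = {'a': 22, 'z': 33}
`out = info["a"]` → out = 22
So out = 22

Answer: 22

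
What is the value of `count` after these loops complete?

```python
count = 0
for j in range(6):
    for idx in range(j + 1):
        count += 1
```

Triangle: 1 + 2 + ... + 6
`count` takes the values: 0 → 1 → 2 → 3 → 4 → 5 → 6 → 7 → 8 → 9 → 10 → 11 → 12 → 13 → 14 → 15 → 16 → 17 → 18 → 19 → 20 → 21

Answer: 21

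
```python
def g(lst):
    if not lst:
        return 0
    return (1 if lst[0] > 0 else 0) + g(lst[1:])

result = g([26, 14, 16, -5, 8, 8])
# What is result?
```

Count of positive elements in [26, 14, 16, -5, 8, 8] = 5

Answer: 5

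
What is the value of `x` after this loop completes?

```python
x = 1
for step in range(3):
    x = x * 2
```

Multiply by 2, 3 times: 1 * 2^3 = 8
`x` takes the values: 1 → 2 → 4 → 8

Answer: 8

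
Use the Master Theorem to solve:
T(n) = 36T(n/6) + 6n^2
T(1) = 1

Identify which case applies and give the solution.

a=36, b=6, f(n)=6n^2. log_6(36) = 2. Since c=2 = 2, Case 2 applies: T(n) = Θ(n^log_b(a) · log n) = O(n^2 log n).

Answer: O(n^2 log n) - Case 2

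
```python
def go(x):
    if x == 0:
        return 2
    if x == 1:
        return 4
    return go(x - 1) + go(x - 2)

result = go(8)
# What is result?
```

Build up from base cases: go(0)=2, go(1)=4, go(2)=6, go(3)=10, go(4)=16, go(5)=26, go(6)=42, ..., go(8)=110

Answer: 110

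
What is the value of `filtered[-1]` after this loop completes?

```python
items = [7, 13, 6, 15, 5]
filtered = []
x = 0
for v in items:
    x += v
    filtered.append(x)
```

Cumulative sum ends at 46
`filtered` takes the values: [] → [7] → [7, 20] → [7, 20, 26] → [7, 20, 26, 41] → [7, 20, 26, 41, 46]
So `filtered[-1]` = 46

Answer: 46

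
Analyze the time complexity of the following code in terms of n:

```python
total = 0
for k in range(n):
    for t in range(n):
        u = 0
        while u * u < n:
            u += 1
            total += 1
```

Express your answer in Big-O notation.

Each loop level contributes: n × n × √n. Multiplying the contributions gives O(n^2√n).

Answer: O(n^2√n)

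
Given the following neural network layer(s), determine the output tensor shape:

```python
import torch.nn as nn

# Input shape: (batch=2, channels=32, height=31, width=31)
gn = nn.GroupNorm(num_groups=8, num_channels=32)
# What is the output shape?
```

Input: (2, 32, 31, 31) -> Output: (2, 32, 31, 31)

Answer: (2, 32, 31, 31)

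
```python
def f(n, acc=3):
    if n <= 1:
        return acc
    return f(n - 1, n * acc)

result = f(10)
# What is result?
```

Accumulator trace (n, acc): (10, 3) -> (9, 30) -> (8, 270) -> (7, 2160) -> (6, 15120) -> (5, 90720) -> (4, 453600) -> (3, 1814400) -> (2, 5443200) -> (1, 10886400) -> return 10886400

Answer: 10886400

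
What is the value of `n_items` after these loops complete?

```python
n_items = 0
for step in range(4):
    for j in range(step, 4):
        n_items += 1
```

Upper triangle: 4 + 3 + ... + 1
`n_items` takes the values: 0 → 1 → 2 → 3 → 4 → 5 → 6 → 7 → 8 → 9 → 10

Answer: 10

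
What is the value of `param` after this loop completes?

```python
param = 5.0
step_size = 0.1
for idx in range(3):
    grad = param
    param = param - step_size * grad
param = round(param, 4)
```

Gradient descent: w = 5.0 * (1 - 0.1)^3
`param` takes the values: 5.0 → 4.5 → 4.05 → 3.645

Answer: 3.645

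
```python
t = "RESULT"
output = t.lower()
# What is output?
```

Trace:
`t = "RESULT"` → t = 'RESULT'
`output = t.lower()` → output = 'result'
So output = 'result'

Answer: 'result'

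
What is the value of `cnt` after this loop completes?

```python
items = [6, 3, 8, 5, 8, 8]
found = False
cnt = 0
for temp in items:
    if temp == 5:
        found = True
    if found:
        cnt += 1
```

Count elements after first 5 in [6, 3, 8, 5, 8, 8]
`cnt` takes the values: 0 → 1 → 2 → 3

Answer: 3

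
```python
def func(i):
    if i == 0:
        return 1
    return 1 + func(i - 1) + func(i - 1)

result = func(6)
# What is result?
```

func(i) = 1 + 2·func(i-1), func(0)=1. Closed form: (1+1)·2^6 - 1 = 127.

Answer: 127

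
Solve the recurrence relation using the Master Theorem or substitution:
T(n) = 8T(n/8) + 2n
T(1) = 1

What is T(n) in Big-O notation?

By Master Theorem: a=8, b=8, f(n)=2n. Since log_8(8) = 1 and f(n) = Θ(n^1), Case 2 applies. T(n) = O(n log n).

Answer: O(n log n)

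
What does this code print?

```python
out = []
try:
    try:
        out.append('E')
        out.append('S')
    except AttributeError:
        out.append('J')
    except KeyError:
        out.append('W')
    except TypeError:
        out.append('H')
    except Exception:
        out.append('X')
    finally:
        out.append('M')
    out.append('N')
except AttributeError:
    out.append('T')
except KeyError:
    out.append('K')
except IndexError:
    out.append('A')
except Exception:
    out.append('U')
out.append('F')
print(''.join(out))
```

Execution trace: 'E' (inner try body) → 'S' (inner try body, no exception) → 'M' (inner finally) → 'N' (try body, no exception) → 'F' (after the try/except). Output: ESMNF

Answer: ESMNF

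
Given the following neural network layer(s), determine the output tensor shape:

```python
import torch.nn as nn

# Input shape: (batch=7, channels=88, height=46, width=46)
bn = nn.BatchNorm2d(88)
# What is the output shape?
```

Input: (7, 88, 46, 46) -> Output: (7, 88, 46, 46)

Answer: (7, 88, 46, 46)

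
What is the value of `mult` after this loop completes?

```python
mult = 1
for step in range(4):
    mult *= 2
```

2^4 = 16
`mult` takes the values: 1 → 2 → 4 → 8 → 16

Answer: 16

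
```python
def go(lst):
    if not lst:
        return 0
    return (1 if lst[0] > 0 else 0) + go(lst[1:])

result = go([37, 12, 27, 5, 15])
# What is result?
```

Count of positive elements in [37, 12, 27, 5, 15] = 5

Answer: 5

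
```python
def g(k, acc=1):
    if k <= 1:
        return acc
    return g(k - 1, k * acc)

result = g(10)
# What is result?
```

Accumulator trace (n, acc): (10, 1) -> (9, 10) -> (8, 90) -> (7, 720) -> (6, 5040) -> (5, 30240) -> (4, 151200) -> (3, 604800) -> (2, 1814400) -> (1, 3628800) -> return 3628800

Answer: 3628800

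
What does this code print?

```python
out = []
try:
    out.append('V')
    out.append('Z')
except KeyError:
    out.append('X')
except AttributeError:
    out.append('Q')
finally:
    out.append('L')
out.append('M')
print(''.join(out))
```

Execution trace: 'V' (try body) → 'Z' (try body, no exception) → 'L' (finally) → 'M' (after the try/except). Output: VZLM

Answer: VZLM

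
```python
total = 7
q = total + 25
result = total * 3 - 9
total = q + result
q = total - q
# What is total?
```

Trace:
`total = 7` → total = 7
`q = total + 25` → q = 32
`result = total * 3 - 9` → result = 12
`total = q + result` → total = 44
`q = total - q` → q = 12
So total = 44

Answer: 44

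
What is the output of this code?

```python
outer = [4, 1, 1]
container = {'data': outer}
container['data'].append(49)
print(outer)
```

Key concept: dict holds reference to list.
Step by step:
`outer = [4, 1, 1]` → outer = [4, 1, 1]
`container = {'data': outer}` → container = {'data': [4, 1, 1]}
`container['data'].append(49)` → outer = [4, 1, 1, 49]; container = {'data': [4, 1, 1, 49]}
`print(outer)` → prints [4, 1, 1, 49]

Answer: [4, 1, 1, 49]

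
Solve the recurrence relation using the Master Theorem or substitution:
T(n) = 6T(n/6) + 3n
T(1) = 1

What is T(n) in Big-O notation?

By Master Theorem: a=6, b=6, f(n)=3n. Since log_6(6) = 1 and f(n) = Θ(n^1), Case 2 applies. T(n) = O(n log n).

Answer: O(n log n)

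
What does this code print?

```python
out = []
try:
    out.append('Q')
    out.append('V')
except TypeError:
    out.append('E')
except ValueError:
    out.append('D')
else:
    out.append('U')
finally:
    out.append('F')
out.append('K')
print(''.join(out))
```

Execution trace: 'Q' (try body) → 'V' (try body, no exception) → 'U' (else) → 'F' (finally) → 'K' (after the try/except). Output: QVUFK

Answer: QVUFK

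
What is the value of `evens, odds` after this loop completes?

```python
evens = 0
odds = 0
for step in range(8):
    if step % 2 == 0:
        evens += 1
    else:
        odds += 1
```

Count evens and odds in range(8)
`evens, odds` takes the values: (0, 0) → (1, 0) → (1, 1) → (2, 1) → (2, 2) → (3, 2) → (3, 3) → (4, 3) → (4, 4)

Answer: 4, 4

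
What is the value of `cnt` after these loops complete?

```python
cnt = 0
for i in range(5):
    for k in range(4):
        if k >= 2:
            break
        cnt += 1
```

Inner breaks at 2, outer runs 5 times
`cnt` takes the values: 0 → 1 → 2 → 3 → 4 → 5 → 6 → 7 → 8 → 9 → 10

Answer: 10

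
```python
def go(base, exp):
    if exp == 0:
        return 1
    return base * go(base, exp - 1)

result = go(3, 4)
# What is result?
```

go(3, 4) = 3 * 3 * 3 * 3 = 81

Answer: 81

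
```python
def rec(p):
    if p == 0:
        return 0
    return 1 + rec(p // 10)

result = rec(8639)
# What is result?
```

Count of digits of 8639: 4

Answer: 4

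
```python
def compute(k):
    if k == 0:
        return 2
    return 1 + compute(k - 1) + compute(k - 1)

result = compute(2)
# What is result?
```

compute(k) = 1 + 2·compute(k-1), compute(0)=2. Closed form: (2+1)·2^2 - 1 = 11.

Answer: 11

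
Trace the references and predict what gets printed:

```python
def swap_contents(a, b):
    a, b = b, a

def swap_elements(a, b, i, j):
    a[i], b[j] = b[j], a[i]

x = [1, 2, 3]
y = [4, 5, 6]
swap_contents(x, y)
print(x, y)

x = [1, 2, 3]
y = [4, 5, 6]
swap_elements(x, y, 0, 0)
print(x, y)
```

Key concept: parameter rebinding vs mutation.
Step by step:
`x = [1, 2, 3]` → x = [1, 2, 3]
`y = [4, 5, 6]` → y = [4, 5, 6]
`swap_contents(x, y)` → no visible change to tracked variables
`print(x, y)` → prints [1, 2, 3] [4, 5, 6]
`x = [1, 2, 3]` → x = [1, 2, 3]
`y = [4, 5, 6]` → y = [4, 5, 6]
`swap_elements(x, y, 0, 0)` → x = [4, 2, 3]; y = [1, 5, 6]
`print(x, y)` → prints [4, 2, 3] [1, 5, 6]

Answer:
[1, 2, 3] [4, 5, 6]
[4, 2, 3] [1, 5, 6]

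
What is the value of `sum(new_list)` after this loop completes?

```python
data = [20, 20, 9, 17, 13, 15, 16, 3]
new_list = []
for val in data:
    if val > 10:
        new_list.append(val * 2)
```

Sum of doubled values > 10
`new_list` takes the values: [] → [40] → [40, 40] → [40, 40, 34] → [40, 40, 34, 26] → [40, 40, 34, 26, 30] → [40, 40, 34, 26, 30, 32]
So `sum(new_list)` = 202

Answer: 202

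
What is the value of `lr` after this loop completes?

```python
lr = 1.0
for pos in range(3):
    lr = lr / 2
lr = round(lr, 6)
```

Halving LR 3 times: 1 / 2^3
`lr` takes the values: 1.0 → 0.5 → 0.25 → 0.125

Answer: 0.125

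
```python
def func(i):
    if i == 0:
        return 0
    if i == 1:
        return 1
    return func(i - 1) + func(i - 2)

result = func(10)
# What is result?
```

Build up from base cases: func(0)=0, func(1)=1, func(2)=1, func(3)=2, func(4)=3, func(5)=5, func(6)=8, ..., func(10)=55

Answer: 55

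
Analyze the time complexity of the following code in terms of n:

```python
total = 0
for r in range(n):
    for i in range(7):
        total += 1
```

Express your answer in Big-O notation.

Each loop level contributes: n × 1. Multiplying the contributions gives O(n).

Answer: O(n)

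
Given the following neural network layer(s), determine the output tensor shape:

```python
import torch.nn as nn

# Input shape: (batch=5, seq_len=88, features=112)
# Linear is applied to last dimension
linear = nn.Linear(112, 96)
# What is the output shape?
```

Input: (5, 88, 112) -> Output: (5, 88, 96)

Answer: (5, 88, 96)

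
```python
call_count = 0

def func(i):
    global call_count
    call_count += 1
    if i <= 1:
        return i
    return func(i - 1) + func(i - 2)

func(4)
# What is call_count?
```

Calls(i) = 1 + Calls(i-1) + Calls(i-2); Calls(0)=Calls(1)=1. For i=4 this gives 9.

Answer: 9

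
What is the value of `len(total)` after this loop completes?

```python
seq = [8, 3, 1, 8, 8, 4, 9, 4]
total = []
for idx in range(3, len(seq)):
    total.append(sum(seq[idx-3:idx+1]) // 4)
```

Number of 4-element averages
`total` takes the values: [] → [5] → [5, 5] → [5, 5, 5] → [5, 5, 5, 7] → [5, 5, 5, 7, 6]
So `len(total)` = 5

Answer: 5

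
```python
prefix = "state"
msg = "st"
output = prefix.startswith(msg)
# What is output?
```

Trace:
`prefix = "state"` → prefix = 'state'
`msg = "st"` → msg = 'st'
`output = prefix.startswith(msg)` → output = True
So output = True

Answer: True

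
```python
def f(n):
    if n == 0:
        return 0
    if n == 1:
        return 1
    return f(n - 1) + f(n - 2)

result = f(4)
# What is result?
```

Build up from base cases: f(0)=0, f(1)=1, f(2)=1, f(3)=2, f(4)=3

Answer: 3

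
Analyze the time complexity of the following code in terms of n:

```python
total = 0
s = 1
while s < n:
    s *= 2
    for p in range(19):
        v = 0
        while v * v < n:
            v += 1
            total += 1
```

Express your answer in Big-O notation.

Each loop level contributes: log n × 1 × √n. Multiplying the contributions gives O(√n log n).

Answer: O(√n log n)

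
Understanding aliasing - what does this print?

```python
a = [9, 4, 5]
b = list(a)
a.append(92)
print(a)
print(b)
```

Key concept: list() constructor creates copy.
Step by step:
`a = [9, 4, 5]` → a = [9, 4, 5]
`b = list(a)` → b = [9, 4, 5]
`a.append(92)` → a = [9, 4, 5, 92]
`print(a)` → prints [9, 4, 5, 92]
`print(b)` → prints [9, 4, 5]

Answer:
[9, 4, 5, 92]
[9, 4, 5]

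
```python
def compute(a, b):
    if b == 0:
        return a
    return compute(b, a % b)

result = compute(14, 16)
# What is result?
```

compute(14, 16) -> compute(16, 14) -> compute(14, 2) -> compute(2, 0) -> 2

Answer: 2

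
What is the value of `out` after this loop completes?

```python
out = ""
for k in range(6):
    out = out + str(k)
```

Concatenate digits 0 to 5
`out` takes the values: "" → "0" → "01" → "012" → "0123" → "01234" → "012345"

Answer: "012345"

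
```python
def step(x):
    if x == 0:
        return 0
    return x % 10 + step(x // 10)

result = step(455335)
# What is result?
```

Sum of digits of 455335: 5 + 3 + 3 + 5 + 5 + 4 = 25

Answer: 25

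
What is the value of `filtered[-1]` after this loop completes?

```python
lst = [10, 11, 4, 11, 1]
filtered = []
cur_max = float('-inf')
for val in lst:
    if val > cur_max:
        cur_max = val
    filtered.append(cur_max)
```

Running max ends at 11
`filtered` takes the values: [] → [10] → [10, 11] → [10, 11, 11] → [10, 11, 11, 11] → [10, 11, 11, 11, 11]
So `filtered[-1]` = 11

Answer: 11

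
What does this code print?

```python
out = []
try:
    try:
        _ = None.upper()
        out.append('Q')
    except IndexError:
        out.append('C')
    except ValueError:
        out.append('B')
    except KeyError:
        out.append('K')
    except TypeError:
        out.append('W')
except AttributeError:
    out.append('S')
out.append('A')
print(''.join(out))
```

Execution trace: 'S' (outer except AttributeError) → 'A' (after the try/except). Output: SA

Answer: SA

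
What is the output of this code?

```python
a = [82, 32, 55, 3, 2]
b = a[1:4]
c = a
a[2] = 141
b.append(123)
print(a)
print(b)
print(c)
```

Key concept: slice vs alias.
Step by step:
`a = [82, 32, 55, 3, 2]` → a = [82, 32, 55, 3, 2]
`b = a[1:4]` → b = [32, 55, 3]
`c = a` → c = [82, 32, 55, 3, 2] (same object as a)
`a[2] = 141` → a = [82, 32, 141, 3, 2] (same object as c); c = [82, 32, 141, 3, 2] (same object as a)
`b.append(123)` → b = [32, 55, 3, 123]
`print(a)` → prints [82, 32, 141, 3, 2]
`print(b)` → prints [32, 55, 3, 123]
`print(c)` → prints [82, 32, 141, 3, 2]

Answer:
[82, 32, 141, 3, 2]
[32, 55, 3, 123]
[82, 32, 141, 3, 2]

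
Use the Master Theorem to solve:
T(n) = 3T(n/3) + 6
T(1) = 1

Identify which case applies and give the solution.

a=3, b=3, f(n)=6. log_3(3) = 1. Since c=0 < 1, Case 1 applies: T(n) = Θ(n^log_b(a)) = O(n).

Answer: O(n) - Case 1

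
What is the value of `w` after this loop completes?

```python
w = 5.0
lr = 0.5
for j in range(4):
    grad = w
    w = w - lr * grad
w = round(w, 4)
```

Gradient descent: w = 5.0 * (1 - 0.5)^4
`w` takes the values: 5.0 → 2.5 → 1.25 → 0.625 → 0.3125

Answer: 0.3125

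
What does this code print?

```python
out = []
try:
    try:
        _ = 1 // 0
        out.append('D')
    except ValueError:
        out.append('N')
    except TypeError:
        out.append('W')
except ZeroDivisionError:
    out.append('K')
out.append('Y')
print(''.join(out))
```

Execution trace: 'K' (outer except ZeroDivisionError) → 'Y' (after the try/except). Output: KY

Answer: KY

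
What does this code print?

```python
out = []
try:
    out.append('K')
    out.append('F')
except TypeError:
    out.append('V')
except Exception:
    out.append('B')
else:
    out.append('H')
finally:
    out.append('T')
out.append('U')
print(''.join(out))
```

Execution trace: 'K' (try body) → 'F' (try body, no exception) → 'H' (else) → 'T' (finally) → 'U' (after the try/except). Output: KFHTU

Answer: KFHTU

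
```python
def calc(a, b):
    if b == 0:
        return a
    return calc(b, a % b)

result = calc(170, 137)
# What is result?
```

calc(170, 137) -> calc(137, 33) -> calc(33, 5) -> calc(5, 3) -> calc(3, 2) -> calc(2, 1) -> calc(1, 0) -> 1

Answer: 1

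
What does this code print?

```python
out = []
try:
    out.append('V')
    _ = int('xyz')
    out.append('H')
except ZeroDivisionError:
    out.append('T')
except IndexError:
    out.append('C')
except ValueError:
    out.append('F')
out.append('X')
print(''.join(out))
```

Execution trace: 'V' (try body) → 'F' (except ValueError) → 'X' (after the try/except). Output: VFX

Answer: VFX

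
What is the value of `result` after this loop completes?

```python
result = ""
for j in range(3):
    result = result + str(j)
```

Concatenate digits 0 to 2
`result` takes the values: "" → "0" → "01" → "012"

Answer: "012"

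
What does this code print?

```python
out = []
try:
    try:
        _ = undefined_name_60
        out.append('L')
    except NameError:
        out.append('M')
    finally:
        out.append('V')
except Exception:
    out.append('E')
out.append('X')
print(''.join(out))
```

Execution trace: 'M' (inner except NameError) → 'V' (inner finally) → 'X' (after the try/except). Output: MVX

Answer: MVX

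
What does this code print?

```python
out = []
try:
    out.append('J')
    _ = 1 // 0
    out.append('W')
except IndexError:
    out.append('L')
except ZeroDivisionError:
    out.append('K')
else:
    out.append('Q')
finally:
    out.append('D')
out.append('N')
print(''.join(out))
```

Execution trace: 'J' (try body) → 'K' (except ZeroDivisionError) → 'D' (finally) → 'N' (after the try/except). Output: JKDN

Answer: JKDN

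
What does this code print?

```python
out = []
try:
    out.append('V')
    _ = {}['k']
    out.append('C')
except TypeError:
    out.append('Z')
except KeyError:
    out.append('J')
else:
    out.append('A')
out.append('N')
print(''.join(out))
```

Execution trace: 'V' (try body) → 'J' (except KeyError) → 'N' (after the try/except). Output: VJN

Answer: VJN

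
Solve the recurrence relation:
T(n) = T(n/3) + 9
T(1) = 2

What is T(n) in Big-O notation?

Each step divides n by 3 and adds 9. After log_3(n) steps we reach T(1)=2. So T(n) = 9·log_3(n) + 2 = O(log n).

Answer: O(log n)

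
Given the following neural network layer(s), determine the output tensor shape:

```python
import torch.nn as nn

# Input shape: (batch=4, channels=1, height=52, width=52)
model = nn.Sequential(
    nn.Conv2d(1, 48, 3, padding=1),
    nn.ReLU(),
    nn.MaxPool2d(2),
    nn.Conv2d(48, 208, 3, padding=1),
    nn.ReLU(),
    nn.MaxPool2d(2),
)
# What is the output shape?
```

Input: (4, 1, 52, 52) -> after first Conv2d: (4, 48, 52, 52) -> after first MaxPool2d: (4, 48, 26, 26) -> after second Conv2d: (4, 208, 26, 26) -> Output: (4, 208, 13, 13)

Answer: (4, 208, 13, 13)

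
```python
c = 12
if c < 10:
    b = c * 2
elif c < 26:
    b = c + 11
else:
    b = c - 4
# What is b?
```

Trace:
`c = 12` → c = 12
`if c < 10: ...` → c < 10 is False, c < 26 is True → b = 23
So b = 23

Answer: 23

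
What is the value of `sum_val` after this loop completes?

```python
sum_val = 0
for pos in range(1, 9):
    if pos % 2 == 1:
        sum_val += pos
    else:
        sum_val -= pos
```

Add odd, subtract even
`sum_val` takes the values: 0 → 1 → -1 → 2 → -2 → 3 → -3 → 4 → -4

Answer: -4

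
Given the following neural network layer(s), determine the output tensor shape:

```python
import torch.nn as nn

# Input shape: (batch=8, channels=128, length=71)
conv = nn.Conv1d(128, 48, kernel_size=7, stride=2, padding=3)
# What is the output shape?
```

Input: (8, 128, 71) -> Output: (8, 48, 36)

Answer: (8, 48, 36)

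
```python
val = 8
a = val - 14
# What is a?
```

Trace:
`val = 8` → val = 8
`a = val - 14` → a = -6
So a = -6

Answer: -6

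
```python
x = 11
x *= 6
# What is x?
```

Trace:
`x = 11` → x = 11
`x *= 6` → x = 66
So x = 66

Answer: 66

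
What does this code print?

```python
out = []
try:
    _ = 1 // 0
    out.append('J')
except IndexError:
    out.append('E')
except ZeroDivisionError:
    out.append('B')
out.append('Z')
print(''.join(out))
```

Execution trace: 'B' (except ZeroDivisionError) → 'Z' (after the try/except). Output: BZ

Answer: BZ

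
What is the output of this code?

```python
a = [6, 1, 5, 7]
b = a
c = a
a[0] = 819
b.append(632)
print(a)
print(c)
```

Key concept: multiple aliases.
Step by step:
`a = [6, 1, 5, 7]` → a = [6, 1, 5, 7]
`b = a` → b = [6, 1, 5, 7] (same object as a)
`c = a` → c = [6, 1, 5, 7] (same object as a, b)
`a[0] = 819` → a = [819, 1, 5, 7] (same object as b, c); b = [819, 1, 5, 7] (same object as a, c); c = [819, 1, 5, 7] (same object as a, b)
`b.append(632)` → a = [819, 1, 5, 7, 632] (same object as b, c); b = [819, 1, 5, 7, 632] (same object as a, c); c = [819, 1, 5, 7, 632] (same object as a, b)
`print(a)` → prints [819, 1, 5, 7, 632]
`print(c)` → prints [819, 1, 5, 7, 632]

Answer:
[819, 1, 5, 7, 632]
[819, 1, 5, 7, 632]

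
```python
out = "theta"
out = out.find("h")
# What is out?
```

Trace:
`out = "theta"` → out = 'theta'
`out = out.find("h")` → out = 1
So out = 1

Answer: 1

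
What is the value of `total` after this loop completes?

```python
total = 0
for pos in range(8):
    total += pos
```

Sum of 0 to 7 = 28
`total` takes the values: 0 → 1 → 3 → 6 → 10 → 15 → 21 → 28

Answer: 28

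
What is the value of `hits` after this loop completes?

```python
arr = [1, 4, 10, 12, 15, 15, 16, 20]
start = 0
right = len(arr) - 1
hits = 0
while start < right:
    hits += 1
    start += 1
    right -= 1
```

Iterations until pointers meet (list length 8)
`hits` takes the values: 0 → 1 → 2 → 3 → 4

Answer: 4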